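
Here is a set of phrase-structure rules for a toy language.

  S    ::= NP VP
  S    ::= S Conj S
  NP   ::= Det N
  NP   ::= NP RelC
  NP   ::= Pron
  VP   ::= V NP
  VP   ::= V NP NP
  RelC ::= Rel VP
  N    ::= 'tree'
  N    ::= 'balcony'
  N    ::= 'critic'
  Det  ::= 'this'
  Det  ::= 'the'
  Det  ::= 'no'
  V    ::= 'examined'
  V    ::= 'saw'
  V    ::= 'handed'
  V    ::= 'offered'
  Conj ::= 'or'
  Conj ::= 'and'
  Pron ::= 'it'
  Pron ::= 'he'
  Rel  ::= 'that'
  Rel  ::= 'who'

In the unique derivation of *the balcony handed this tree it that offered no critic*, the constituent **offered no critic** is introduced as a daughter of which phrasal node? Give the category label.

RelC

[S [NP [Det the] [N balcony]] [VP [V handed] [NP [Det this] [N tree]] [NP [NP [Pron it]] [RelC [Rel that] [VP [V offered] [NP [Det no] [N critic]]]]]]]
The span 'offered no critic' is the VP node built by VP → V NP.
Its mother is the RelC built by RelC → Rel VP.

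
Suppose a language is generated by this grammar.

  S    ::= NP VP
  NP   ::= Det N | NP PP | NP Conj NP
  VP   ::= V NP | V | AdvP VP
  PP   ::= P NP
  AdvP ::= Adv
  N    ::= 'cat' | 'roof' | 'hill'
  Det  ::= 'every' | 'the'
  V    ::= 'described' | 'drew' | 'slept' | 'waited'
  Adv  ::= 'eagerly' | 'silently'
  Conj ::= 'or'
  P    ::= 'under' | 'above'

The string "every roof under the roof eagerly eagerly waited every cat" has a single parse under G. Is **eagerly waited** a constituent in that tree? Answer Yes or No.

[S [NP [NP [Det every] [N roof]] [PP [P under] [NP [Det the] [N roof]]]] [VP [AdvP [Adv eagerly]] [VP [AdvP [Adv eagerly]] [VP [V waited] [NP [Det every] [N cat]]]]]]
The smallest constituent containing 'eagerly waited' is the VP spanning 'eagerly waited every cat'; no single node in the tree dominates exactly the given words.

No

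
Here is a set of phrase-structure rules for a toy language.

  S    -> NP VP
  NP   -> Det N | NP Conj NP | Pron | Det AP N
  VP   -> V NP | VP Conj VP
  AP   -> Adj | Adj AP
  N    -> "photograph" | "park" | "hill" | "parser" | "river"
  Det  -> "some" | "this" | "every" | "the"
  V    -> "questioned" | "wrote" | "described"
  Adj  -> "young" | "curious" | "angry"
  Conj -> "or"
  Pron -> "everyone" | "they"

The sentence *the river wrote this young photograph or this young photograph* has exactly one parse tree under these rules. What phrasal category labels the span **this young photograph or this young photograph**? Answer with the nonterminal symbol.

NP

S
  NP
    Det: the
    N: river
  VP
    V: wrote
    NP
      NP
        Det: this
        AP
          Adj: young
        N: photograph
      Conj: or
      NP
        Det: this
        AP
          Adj: young
        N: photograph
The span 'this young photograph or this young photograph' is the NP node built by NP → NP Conj NP.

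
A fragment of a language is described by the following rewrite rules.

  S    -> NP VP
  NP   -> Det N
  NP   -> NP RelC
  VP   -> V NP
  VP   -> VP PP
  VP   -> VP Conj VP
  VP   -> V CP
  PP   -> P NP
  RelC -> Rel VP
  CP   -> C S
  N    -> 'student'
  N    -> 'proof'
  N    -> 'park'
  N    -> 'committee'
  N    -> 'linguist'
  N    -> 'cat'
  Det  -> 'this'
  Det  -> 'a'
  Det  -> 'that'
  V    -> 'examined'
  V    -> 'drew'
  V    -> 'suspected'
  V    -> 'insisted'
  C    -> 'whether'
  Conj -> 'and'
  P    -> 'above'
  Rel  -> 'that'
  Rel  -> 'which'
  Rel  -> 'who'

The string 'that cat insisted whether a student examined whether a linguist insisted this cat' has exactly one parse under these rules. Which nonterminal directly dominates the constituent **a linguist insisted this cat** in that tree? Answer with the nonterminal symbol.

[S [NP [Det that] [N cat]] [VP [V insisted] [CP [C whether] [S [NP [Det a] [N student]] [VP [V examined] [CP [C whether] [S [NP [Det a] [N linguist]] [VP [V insisted] [NP [Det this] [N cat]]]]]]]]]]
The span 'a linguist insisted this cat' is the S node built by S → NP VP.
Its mother is the CP built by CP → C S.

CP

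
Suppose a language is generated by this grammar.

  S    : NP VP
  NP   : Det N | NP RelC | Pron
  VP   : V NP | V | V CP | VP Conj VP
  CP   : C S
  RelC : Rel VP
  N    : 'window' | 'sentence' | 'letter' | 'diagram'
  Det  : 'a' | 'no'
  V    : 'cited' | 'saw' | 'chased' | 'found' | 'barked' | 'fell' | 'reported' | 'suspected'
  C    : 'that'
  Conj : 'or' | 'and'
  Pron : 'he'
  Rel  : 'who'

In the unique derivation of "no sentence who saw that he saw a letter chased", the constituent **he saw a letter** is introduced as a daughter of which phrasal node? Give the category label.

[S [NP [NP [Det no] [N sentence]] [RelC [Rel who] [VP [V saw] [CP [C that] [S [NP [Pron he]] [VP [V saw] [NP [Det a] [N letter]]]]]]]] [VP [V chased]]]
The span 'he saw a letter' is the S node built by S → NP VP.
Its mother is the CP built by CP → C S.

CP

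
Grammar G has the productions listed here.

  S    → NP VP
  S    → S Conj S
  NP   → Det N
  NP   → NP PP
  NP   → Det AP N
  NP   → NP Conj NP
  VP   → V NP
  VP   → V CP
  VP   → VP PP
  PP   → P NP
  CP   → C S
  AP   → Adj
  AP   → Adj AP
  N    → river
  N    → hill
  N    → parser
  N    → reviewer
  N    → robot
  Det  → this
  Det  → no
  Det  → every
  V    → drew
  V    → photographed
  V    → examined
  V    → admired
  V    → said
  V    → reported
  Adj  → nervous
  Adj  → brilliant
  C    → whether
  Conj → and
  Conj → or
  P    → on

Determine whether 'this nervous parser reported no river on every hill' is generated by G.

Grammatical

S
  NP
    Det: this
    AP
      Adj: nervous
    N: parser
  VP
    V: reported
    NP
      NP
        Det: no
        N: river
      PP
        P: on
        NP
          Det: every
          N: hill
Every word is introduced by a lexical rule and the phrasal rules combine the resulting categories into a single S.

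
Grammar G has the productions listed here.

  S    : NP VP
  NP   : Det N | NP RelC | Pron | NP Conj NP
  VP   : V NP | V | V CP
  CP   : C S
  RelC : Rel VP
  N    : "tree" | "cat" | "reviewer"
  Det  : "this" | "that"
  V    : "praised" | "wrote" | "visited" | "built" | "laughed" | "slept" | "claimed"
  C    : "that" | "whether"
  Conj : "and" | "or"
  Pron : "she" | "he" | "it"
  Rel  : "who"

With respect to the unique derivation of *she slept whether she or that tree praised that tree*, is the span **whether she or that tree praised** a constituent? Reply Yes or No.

[S [NP [Pron she]] [VP [V slept] [CP [C whether] [S [NP [NP [Pron she]] [Conj or] [NP [Det that] [N tree]]] [VP [V praised] [NP [Det that] [N tree]]]]]]]
The smallest constituent containing 'whether she or that tree praised' is the CP spanning 'whether she or that tree praised that tree'; no single node in the tree dominates exactly the given words.

No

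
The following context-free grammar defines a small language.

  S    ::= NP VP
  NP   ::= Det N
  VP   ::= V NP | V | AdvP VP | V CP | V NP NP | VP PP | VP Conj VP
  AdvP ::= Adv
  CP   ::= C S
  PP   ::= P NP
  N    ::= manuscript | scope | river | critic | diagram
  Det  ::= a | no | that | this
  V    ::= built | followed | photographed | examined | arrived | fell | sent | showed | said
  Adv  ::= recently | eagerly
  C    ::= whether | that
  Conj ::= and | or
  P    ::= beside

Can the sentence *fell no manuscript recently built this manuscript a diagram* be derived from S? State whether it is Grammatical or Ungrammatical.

Ungrammatical

For S → NP VP, no prefix of the string parses as an NP.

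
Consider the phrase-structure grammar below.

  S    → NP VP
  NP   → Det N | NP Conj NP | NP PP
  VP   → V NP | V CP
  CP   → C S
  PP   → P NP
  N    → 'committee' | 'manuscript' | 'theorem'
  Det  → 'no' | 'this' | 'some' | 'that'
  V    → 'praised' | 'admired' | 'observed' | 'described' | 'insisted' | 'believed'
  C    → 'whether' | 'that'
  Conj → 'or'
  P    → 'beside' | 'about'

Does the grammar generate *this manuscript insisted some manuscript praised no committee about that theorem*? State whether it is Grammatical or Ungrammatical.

Ungrammatical

For S → NP VP, the only prefix that parses as NP is 'this manuscript', but the remainder 'insisted some manuscript praised no committee about that theorem' is not a VP under these rules.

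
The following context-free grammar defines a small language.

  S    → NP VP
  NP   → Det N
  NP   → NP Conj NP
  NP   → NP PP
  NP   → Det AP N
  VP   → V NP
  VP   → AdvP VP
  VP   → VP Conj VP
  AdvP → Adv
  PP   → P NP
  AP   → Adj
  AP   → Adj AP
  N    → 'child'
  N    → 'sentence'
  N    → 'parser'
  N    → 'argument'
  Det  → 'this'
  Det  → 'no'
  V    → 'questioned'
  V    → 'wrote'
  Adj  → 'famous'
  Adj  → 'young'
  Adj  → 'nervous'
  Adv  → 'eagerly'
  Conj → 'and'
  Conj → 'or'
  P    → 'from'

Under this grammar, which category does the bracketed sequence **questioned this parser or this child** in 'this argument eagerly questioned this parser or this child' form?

VP

S
  NP
    Det: this
    N: argument
  VP
    AdvP
      Adv: eagerly
    VP
      V: questioned
      NP
        NP
          Det: this
          N: parser
        Conj: or
        NP
          Det: this
          N: child
The span 'questioned this parser or this child' is the VP node built by VP → V NP.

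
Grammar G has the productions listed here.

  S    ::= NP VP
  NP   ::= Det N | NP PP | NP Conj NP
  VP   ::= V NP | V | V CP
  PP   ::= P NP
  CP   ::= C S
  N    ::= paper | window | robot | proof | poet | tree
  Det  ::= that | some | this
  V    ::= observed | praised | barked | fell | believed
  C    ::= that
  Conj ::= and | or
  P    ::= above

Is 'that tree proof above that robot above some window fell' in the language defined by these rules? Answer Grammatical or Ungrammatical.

Ungrammatical

An N word can never sit immediately before an N word in any string this grammar generates, so the substring 'tree proof' rules out a derivation.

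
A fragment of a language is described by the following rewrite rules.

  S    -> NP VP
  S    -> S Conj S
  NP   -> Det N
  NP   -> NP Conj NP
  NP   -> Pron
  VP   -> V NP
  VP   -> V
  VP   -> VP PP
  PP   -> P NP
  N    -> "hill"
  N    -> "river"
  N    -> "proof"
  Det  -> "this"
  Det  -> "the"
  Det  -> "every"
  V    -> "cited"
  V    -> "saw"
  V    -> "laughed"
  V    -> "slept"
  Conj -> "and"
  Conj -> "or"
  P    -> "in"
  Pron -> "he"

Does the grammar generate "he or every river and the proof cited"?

[S [NP [NP [Pron he]] [Conj or] [NP [NP [Det every] [N river]] [Conj and] [NP [Det the] [N proof]]]] [VP [V cited]]]
Each bracket corresponds to one application of a listed rule, so the string is derivable from S.

Grammatical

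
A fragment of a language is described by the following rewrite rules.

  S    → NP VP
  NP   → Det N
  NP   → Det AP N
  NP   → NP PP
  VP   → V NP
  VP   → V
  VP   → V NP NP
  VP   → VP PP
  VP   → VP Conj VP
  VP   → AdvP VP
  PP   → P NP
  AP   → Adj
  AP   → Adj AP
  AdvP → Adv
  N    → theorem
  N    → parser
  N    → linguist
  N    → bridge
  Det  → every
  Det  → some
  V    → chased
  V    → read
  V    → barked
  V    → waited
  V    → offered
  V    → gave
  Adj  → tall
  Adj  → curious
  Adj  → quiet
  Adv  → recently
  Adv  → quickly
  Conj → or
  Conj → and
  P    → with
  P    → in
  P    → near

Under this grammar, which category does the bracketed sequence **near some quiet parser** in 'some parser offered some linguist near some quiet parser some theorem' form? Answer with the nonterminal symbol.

[S [NP [Det some] [N parser]] [VP [V offered] [NP [NP [Det some] [N linguist]] [PP [P near] [NP [Det some] [AP [Adj quiet]] [N parser]]]] [NP [Det some] [N theorem]]]]
The span 'near some quiet parser' is the PP node built by PP → P NP.

PP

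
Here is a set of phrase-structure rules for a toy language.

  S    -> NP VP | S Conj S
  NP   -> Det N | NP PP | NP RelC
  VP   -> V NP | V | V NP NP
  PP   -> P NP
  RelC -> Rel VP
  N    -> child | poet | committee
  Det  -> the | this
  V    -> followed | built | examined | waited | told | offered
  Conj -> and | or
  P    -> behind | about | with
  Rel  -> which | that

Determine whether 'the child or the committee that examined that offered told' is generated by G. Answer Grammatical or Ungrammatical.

Ungrammatical

For S → NP VP, the only prefix that parses as NP is 'the child', but the remainder 'or the committee that examined that offered told' is not a VP under these rules. The alternative S rule S → S Conj S likewise has no satisfying split.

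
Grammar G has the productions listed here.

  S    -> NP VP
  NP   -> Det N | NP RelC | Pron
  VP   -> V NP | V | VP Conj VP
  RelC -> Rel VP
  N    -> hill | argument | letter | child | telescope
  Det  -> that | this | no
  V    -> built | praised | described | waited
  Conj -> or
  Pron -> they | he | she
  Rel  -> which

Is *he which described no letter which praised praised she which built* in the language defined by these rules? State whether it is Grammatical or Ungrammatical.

Grammatical

S
  NP
    NP
      Pron: he
    RelC
      Rel: which
      VP
        V: described
        NP
          NP
            Det: no
            N: letter
          RelC
            Rel: which
            VP
              V: praised
  VP
    V: praised
    NP
      NP
        Pron: she
      RelC
        Rel: which
        VP
          V: built
The bracketing above is licensed at every node by one of the given productions, with S at the root.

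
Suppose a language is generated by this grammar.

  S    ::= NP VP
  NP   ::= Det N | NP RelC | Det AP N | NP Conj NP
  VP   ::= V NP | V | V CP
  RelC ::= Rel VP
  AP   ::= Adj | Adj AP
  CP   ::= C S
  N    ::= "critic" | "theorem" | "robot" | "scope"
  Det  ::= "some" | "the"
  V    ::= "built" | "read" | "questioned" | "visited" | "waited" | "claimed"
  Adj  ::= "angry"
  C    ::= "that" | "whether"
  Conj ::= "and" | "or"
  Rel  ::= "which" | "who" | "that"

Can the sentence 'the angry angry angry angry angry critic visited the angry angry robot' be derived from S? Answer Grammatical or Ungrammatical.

[S [NP [Det the] [AP [Adj angry] [AP [Adj angry] [AP [Adj angry] [AP [Adj angry] [AP [Adj angry]]]]]] [N critic]] [VP [V visited] [NP [Det the] [AP [Adj angry] [AP [Adj angry]]] [N robot]]]]
Each bracket corresponds to one application of a listed rule, so the string is derivable from S.

Grammatical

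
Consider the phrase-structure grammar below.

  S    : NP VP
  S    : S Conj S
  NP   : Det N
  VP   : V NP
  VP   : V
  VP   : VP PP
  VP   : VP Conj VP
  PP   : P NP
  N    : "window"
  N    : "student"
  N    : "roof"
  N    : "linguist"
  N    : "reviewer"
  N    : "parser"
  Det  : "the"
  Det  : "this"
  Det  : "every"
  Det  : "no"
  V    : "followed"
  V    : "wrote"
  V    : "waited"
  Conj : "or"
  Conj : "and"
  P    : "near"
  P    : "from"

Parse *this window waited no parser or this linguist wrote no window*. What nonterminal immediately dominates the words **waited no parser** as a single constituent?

[S [S [NP [Det this] [N window]] [VP [V waited] [NP [Det no] [N parser]]]] [Conj or] [S [NP [Det this] [N linguist]] [VP [V wrote] [NP [Det no] [N window]]]]]
The span 'waited no parser' is the VP node built by VP → V NP.

VP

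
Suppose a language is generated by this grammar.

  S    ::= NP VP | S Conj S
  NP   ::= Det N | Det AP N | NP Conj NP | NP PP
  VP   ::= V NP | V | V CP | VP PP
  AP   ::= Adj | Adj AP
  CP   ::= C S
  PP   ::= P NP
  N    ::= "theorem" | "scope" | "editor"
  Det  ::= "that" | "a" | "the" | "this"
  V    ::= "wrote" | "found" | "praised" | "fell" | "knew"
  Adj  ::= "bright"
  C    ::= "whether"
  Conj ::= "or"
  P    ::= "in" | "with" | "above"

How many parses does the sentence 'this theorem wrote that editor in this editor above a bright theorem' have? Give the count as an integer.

5

Two of the 5 distinct bracketings:
[S [NP [Det this] [N theorem]] [VP [V wrote] [NP [NP [Det that] [N editor]] [PP [P in] [NP [NP [Det this] [N editor]] [PP [P above] [NP [Det a] [AP [Adj bright]] [N theorem]]]]]]]]
[S [NP [Det this] [N theorem]] [VP [V wrote] [NP [NP [NP [Det that] [N editor]] [PP [P in] [NP [Det this] [N editor]]]] [PP [P above] [NP [Det a] [AP [Adj bright]] [N theorem]]]]]]
The trees differ in how a recursive rule is bracketed over the same span.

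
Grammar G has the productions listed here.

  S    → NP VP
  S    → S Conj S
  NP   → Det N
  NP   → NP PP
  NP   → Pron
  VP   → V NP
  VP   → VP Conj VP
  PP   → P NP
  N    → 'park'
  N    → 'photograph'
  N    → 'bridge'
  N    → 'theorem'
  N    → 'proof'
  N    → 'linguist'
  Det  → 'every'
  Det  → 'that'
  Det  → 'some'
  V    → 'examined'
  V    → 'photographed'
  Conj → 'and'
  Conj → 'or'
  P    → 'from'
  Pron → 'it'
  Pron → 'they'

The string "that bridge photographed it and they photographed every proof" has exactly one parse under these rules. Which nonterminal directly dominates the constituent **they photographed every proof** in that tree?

[S [S [NP [Det that] [N bridge]] [VP [V photographed] [NP [Pron it]]]] [Conj and] [S [NP [Pron they]] [VP [V photographed] [NP [Det every] [N proof]]]]]
The span 'they photographed every proof' is the S node built by S → NP VP.
Its mother is the S built by S → S Conj S.

S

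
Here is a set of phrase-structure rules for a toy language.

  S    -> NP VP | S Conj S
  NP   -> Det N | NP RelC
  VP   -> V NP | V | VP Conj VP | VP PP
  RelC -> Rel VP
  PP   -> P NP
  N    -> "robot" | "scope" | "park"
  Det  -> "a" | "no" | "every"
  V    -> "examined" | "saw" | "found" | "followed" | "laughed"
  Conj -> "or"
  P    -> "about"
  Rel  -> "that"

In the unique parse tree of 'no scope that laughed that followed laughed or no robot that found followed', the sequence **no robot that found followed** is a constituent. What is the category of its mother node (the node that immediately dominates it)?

[S [S [NP [NP [NP [Det no] [N scope]] [RelC [Rel that] [VP [V laughed]]]] [RelC [Rel that] [VP [V followed]]]] [VP [V laughed]]] [Conj or] [S [NP [NP [Det no] [N robot]] [RelC [Rel that] [VP [V found]]]] [VP [V followed]]]]
The span 'no robot that found followed' is the S node built by S → NP VP.
Its mother is the S built by S → S Conj S.

S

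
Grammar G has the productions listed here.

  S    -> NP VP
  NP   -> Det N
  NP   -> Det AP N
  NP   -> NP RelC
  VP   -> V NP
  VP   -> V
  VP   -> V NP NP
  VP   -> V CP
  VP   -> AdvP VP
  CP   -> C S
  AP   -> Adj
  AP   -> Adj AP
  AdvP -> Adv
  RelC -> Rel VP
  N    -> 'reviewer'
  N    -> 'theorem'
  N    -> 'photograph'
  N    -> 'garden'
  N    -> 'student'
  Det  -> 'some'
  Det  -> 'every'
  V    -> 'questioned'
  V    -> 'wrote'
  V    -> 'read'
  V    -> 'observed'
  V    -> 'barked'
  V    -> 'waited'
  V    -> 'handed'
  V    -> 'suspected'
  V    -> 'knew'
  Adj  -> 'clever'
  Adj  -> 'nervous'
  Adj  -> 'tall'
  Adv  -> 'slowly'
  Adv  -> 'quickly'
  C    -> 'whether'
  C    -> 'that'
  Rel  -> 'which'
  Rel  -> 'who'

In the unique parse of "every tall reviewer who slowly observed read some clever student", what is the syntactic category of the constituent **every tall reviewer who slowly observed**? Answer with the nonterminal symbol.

S
  NP
    NP
      Det: every
      AP
        Adj: tall
      N: reviewer
    RelC
      Rel: who
      VP
        AdvP
          Adv: slowly
        VP
          V: observed
  VP
    V: read
    NP
      Det: some
      AP
        Adj: clever
      N: student
The span 'every tall reviewer who slowly observed' is the NP node built by NP → NP RelC.

NP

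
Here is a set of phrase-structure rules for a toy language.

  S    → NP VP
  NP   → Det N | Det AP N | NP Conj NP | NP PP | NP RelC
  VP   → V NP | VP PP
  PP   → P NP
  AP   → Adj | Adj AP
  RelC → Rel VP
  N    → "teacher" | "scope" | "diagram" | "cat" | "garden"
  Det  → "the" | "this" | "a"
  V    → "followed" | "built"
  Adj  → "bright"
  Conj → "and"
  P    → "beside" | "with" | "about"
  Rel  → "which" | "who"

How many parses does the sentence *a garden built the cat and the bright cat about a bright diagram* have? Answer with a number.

3

Two of the 3 distinct bracketings:
[S [NP [Det a] [N garden]] [VP [V built] [NP [NP [Det the] [N cat]] [Conj and] [NP [NP [Det the] [AP [Adj bright]] [N cat]] [PP [P about] [NP [Det a] [AP [Adj bright]] [N diagram]]]]]]]
[S [NP [Det a] [N garden]] [VP [V built] [NP [NP [NP [Det the] [N cat]] [Conj and] [NP [Det the] [AP [Adj bright]] [N cat]]] [PP [P about] [NP [Det a] [AP [Adj bright]] [N diagram]]]]]]
The trees differ in how a recursive rule is bracketed over the same span.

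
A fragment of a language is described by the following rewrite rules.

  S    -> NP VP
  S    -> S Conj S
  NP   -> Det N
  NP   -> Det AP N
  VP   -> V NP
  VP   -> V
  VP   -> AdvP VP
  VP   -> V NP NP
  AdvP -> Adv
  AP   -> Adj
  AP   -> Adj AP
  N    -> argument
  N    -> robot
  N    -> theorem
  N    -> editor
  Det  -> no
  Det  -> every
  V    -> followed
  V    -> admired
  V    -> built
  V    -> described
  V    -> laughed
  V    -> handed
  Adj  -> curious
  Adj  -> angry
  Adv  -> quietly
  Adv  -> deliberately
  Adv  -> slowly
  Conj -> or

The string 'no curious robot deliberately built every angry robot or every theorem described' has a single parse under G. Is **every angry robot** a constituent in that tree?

Yes

[S [S [NP [Det no] [AP [Adj curious]] [N robot]] [VP [AdvP [Adv deliberately]] [VP [V built] [NP [Det every] [AP [Adj angry]] [N robot]]]]] [Conj or] [S [NP [Det every] [N theorem]] [VP [V described]]]]
The words 'every angry robot' are exhaustively dominated by a single NP node (built by NP → Det AP N), so they form a constituent.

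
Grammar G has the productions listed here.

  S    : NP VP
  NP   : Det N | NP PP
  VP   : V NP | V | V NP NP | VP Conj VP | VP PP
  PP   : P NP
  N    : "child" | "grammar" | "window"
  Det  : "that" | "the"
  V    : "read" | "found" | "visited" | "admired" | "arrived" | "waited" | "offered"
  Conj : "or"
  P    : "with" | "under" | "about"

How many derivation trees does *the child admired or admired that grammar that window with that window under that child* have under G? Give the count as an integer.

Two of the 9 distinct bracketings:
[S [NP [Det the] [N child]] [VP [VP [V admired]] [Conj or] [VP [V admired] [NP [Det that] [N grammar]] [NP [NP [Det that] [N window]] [PP [P with] [NP [NP [Det that] [N window]] [PP [P under] [NP [Det that] [N child]]]]]]]]]
[S [NP [Det the] [N child]] [VP [VP [V admired]] [Conj or] [VP [V admired] [NP [Det that] [N grammar]] [NP [NP [NP [Det that] [N window]] [PP [P with] [NP [Det that] [N window]]]] [PP [P under] [NP [Det that] [N child]]]]]]]
The trees differ in how a recursive rule is bracketed over the same span.

9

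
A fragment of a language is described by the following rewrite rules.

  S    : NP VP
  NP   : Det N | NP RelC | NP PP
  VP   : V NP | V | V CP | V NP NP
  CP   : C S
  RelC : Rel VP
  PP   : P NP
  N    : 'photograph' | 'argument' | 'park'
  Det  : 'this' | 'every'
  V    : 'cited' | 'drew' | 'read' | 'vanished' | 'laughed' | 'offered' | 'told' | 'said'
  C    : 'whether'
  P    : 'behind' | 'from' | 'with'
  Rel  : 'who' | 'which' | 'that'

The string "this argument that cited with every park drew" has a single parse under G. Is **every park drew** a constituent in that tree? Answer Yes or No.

No

[S [NP [NP [NP [Det this] [N argument]] [RelC [Rel that] [VP [V cited]]]] [PP [P with] [NP [Det every] [N park]]]] [VP [V drew]]]
The smallest constituent containing 'every park drew' is the S spanning 'this argument that cited with every park drew'; no single node in the tree dominates exactly the given words.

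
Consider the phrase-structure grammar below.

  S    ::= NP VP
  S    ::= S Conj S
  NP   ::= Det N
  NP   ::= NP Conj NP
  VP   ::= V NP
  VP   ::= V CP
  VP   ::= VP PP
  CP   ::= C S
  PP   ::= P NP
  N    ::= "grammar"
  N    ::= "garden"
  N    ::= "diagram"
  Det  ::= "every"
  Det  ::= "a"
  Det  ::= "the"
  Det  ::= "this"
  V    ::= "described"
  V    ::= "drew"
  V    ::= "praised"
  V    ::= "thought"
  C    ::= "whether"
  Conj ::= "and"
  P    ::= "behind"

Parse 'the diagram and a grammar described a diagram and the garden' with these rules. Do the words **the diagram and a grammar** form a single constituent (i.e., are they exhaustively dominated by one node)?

Yes

[S [NP [NP [Det the] [N diagram]] [Conj and] [NP [Det a] [N grammar]]] [VP [V described] [NP [NP [Det a] [N diagram]] [Conj and] [NP [Det the] [N garden]]]]]
The words 'the diagram and a grammar' are exhaustively dominated by a single NP node (built by NP → NP Conj NP), so they form a constituent.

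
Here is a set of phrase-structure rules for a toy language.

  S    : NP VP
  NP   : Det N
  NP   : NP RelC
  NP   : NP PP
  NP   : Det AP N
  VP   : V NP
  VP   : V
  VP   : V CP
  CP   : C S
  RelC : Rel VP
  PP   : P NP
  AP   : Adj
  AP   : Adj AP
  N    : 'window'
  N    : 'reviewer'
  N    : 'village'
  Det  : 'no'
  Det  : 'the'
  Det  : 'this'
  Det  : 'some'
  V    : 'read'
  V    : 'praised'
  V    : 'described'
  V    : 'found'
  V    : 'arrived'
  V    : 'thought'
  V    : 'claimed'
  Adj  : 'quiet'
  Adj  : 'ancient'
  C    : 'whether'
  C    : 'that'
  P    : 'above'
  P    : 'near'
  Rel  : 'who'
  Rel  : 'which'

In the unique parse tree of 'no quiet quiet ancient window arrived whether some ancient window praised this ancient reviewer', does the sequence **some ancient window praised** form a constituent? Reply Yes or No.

No

[S [NP [Det no] [AP [Adj quiet] [AP [Adj quiet] [AP [Adj ancient]]]] [N window]] [VP [V arrived] [CP [C whether] [S [NP [Det some] [AP [Adj ancient]] [N window]] [VP [V praised] [NP [Det this] [AP [Adj ancient]] [N reviewer]]]]]]]
The smallest constituent containing 'some ancient window praised' is the S spanning 'some ancient window praised this ancient reviewer'; no single node in the tree dominates exactly the given words.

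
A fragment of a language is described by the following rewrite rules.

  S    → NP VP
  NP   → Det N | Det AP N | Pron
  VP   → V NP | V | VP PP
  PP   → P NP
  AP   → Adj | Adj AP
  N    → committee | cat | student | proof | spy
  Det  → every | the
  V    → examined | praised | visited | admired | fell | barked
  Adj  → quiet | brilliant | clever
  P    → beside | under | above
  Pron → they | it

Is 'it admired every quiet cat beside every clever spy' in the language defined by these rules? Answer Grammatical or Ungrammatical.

Grammatical

[S [NP [Pron it]] [VP [VP [V admired] [NP [Det every] [AP [Adj quiet]] [N cat]]] [PP [P beside] [NP [Det every] [AP [Adj clever]] [N spy]]]]]
Each bracket corresponds to one application of a listed rule, so the string is derivable from S.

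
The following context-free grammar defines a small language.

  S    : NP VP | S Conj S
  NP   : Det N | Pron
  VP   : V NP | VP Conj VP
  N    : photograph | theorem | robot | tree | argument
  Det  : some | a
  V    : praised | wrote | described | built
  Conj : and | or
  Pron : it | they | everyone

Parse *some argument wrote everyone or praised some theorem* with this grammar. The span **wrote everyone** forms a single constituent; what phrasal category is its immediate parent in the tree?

S
  NP
    Det: some
    N: argument
  VP
    VP
      V: wrote
      NP
        Pron: everyone
    Conj: or
    VP
      V: praised
      NP
        Det: some
        N: theorem
The span 'wrote everyone' is the VP node built by VP → V NP.
Its mother is the VP built by VP → VP Conj VP.

VP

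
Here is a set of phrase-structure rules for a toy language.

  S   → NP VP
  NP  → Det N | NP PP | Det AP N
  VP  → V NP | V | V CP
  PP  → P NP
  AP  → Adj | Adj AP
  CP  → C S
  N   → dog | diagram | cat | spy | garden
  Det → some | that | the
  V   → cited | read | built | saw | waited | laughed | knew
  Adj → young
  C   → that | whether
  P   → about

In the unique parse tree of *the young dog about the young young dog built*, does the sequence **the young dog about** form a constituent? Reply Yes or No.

No

[S [NP [NP [Det the] [AP [Adj young]] [N dog]] [PP [P about] [NP [Det the] [AP [Adj young] [AP [Adj young]]] [N dog]]]] [VP [V built]]]
The smallest constituent containing 'the young dog about' is the NP spanning 'the young dog about the young young dog'; no single node in the tree dominates exactly the given words.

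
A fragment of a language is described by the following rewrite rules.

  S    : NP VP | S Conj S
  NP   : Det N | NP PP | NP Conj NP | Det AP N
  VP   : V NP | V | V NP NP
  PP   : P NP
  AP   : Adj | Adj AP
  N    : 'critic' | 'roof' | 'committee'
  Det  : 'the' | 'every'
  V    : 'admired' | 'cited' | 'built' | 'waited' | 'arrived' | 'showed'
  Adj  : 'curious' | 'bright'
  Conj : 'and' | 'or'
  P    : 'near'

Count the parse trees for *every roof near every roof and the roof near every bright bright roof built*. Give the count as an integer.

Two of the 5 distinct bracketings:
[S [NP [NP [Det every] [N roof]] [PP [P near] [NP [NP [NP [Det every] [N roof]] [Conj and] [NP [Det the] [N roof]]] [PP [P near] [NP [Det every] [AP [Adj bright] [AP [Adj bright]]] [N roof]]]]]] [VP [V built]]]
[S [NP [NP [Det every] [N roof]] [PP [P near] [NP [NP [Det every] [N roof]] [Conj and] [NP [NP [Det the] [N roof]] [PP [P near] [NP [Det every] [AP [Adj bright] [AP [Adj bright]]] [N roof]]]]]]] [VP [V built]]]
The trees differ in how a recursive rule is bracketed over the same span.

5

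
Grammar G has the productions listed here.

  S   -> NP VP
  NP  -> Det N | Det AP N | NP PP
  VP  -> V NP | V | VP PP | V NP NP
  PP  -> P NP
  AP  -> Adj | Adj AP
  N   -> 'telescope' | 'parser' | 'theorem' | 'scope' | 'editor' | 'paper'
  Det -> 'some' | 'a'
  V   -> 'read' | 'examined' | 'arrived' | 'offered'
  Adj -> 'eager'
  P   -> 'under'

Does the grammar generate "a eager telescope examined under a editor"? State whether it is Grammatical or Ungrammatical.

Grammatical

[S [NP [Det a] [AP [Adj eager]] [N telescope]] [VP [VP [V examined]] [PP [P under] [NP [Det a] [N editor]]]]]
Every word is introduced by a lexical rule and the phrasal rules combine the resulting categories into a single S.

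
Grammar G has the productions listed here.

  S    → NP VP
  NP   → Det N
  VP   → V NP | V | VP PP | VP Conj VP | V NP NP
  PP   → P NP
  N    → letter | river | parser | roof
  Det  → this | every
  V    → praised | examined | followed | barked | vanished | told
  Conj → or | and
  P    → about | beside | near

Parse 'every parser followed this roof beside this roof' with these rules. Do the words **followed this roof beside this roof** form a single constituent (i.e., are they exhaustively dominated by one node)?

Yes

[S [NP [Det every] [N parser]] [VP [VP [V followed] [NP [Det this] [N roof]]] [PP [P beside] [NP [Det this] [N roof]]]]]
The words 'followed this roof beside this roof' are exhaustively dominated by a single VP node (built by VP → VP PP), so they form a constituent.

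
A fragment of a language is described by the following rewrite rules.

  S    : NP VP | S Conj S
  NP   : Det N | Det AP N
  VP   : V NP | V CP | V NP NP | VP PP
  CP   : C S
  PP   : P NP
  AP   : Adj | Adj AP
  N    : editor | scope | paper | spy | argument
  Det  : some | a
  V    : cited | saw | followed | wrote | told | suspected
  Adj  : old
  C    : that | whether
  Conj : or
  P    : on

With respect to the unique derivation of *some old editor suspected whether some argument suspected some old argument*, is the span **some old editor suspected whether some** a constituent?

[S [NP [Det some] [AP [Adj old]] [N editor]] [VP [V suspected] [CP [C whether] [S [NP [Det some] [N argument]] [VP [V suspected] [NP [Det some] [AP [Adj old]] [N argument]]]]]]]
The smallest constituent containing 'some old editor suspected whether some' is the S spanning 'some old editor suspected whether some argument suspected some old argument'; no single node in the tree dominates exactly the given words.

No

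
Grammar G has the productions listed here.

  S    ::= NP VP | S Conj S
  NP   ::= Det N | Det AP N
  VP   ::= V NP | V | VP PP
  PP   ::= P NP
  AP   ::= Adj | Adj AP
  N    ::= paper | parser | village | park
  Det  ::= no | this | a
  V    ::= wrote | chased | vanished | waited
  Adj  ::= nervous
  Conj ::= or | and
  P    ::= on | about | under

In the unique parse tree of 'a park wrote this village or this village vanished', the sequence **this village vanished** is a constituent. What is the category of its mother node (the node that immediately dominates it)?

[S [S [NP [Det a] [N park]] [VP [V wrote] [NP [Det this] [N village]]]] [Conj or] [S [NP [Det this] [N village]] [VP [V vanished]]]]
The span 'this village vanished' is the S node built by S → NP VP.
Its mother is the S built by S → S Conj S.

S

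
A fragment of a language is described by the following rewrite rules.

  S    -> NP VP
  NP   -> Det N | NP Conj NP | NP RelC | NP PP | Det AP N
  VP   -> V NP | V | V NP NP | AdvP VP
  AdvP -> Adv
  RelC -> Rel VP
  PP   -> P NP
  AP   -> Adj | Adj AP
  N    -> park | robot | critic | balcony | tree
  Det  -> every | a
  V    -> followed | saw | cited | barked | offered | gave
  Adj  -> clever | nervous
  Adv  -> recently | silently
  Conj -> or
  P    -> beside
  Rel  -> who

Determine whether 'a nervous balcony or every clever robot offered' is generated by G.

S
  NP
    NP
      Det: a
      AP
        Adj: nervous
      N: balcony
    Conj: or
    NP
      Det: every
      AP
        Adj: clever
      N: robot
  VP
    V: offered
The bracketing above is licensed at every node by one of the given productions, with S at the root.

Grammatical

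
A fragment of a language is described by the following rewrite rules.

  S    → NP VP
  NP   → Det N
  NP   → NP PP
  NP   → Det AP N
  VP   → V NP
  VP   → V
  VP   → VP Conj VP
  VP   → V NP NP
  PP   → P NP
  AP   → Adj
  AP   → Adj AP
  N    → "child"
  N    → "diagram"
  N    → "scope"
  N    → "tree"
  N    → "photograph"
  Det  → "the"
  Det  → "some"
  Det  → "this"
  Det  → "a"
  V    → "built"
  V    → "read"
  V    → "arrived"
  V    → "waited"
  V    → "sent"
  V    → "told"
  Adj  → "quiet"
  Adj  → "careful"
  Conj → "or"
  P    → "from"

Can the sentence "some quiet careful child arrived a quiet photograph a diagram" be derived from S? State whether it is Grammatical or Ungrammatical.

S
  NP
    Det: some
    AP
      Adj: quiet
      AP
        Adj: careful
    N: child
  VP
    V: arrived
    NP
      Det: a
      AP
        Adj: quiet
      N: photograph
    NP
      Det: a
      N: diagram
Every word is introduced by a lexical rule and the phrasal rules combine the resulting categories into a single S.

Grammatical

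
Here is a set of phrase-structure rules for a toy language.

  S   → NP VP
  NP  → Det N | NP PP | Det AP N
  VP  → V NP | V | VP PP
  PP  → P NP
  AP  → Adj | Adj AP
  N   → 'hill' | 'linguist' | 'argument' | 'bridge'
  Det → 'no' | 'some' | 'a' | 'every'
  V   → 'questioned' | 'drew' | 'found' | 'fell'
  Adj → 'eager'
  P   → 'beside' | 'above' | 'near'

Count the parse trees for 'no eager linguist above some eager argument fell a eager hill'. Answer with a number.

[S [NP [NP [Det no] [AP [Adj eager]] [N linguist]] [PP [P above] [NP [Det some] [AP [Adj eager]] [N argument]]]] [VP [V fell] [NP [Det a] [AP [Adj eager]] [N hill]]]]
No rule offers an alternative attachment or grouping for any span, so this is the only derivation.

1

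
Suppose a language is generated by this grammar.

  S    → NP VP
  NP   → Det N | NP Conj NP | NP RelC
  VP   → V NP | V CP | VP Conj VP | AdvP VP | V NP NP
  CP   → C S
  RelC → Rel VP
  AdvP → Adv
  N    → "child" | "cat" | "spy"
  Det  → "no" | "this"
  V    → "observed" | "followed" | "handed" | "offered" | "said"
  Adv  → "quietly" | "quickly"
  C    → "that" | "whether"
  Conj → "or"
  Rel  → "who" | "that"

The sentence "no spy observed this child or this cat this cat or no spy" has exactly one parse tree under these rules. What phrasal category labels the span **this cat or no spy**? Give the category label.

S
  NP
    Det: no
    N: spy
  VP
    V: observed
    NP
      NP
        Det: this
        N: child
      Conj: or
      NP
        Det: this
        N: cat
    NP
      NP
        Det: this
        N: cat
      Conj: or
      NP
        Det: no
        N: spy
The span 'this cat or no spy' is the NP node built by NP → NP Conj NP.

NP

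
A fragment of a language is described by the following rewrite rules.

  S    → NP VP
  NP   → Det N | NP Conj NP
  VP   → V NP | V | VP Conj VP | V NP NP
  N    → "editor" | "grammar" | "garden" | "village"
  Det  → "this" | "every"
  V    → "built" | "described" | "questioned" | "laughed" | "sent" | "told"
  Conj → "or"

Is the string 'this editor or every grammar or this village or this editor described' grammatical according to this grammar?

[S [NP [NP [Det this] [N editor]] [Conj or] [NP [NP [Det every] [N grammar]] [Conj or] [NP [NP [Det this] [N village]] [Conj or] [NP [Det this] [N editor]]]]] [VP [V described]]]
Each bracket corresponds to one application of a listed rule, so the string is derivable from S.

Grammatical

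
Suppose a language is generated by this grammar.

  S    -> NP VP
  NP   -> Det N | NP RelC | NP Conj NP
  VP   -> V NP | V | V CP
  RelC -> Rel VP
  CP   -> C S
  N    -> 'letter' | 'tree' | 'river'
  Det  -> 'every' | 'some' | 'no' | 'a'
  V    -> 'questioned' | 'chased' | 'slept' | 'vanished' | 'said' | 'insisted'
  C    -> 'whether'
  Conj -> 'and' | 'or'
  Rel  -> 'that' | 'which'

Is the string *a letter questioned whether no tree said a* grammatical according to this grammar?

Ungrammatical

For S → NP VP, the only prefix that parses as NP is 'a letter', but the remainder 'questioned whether no tree said a' is not a VP under these rules.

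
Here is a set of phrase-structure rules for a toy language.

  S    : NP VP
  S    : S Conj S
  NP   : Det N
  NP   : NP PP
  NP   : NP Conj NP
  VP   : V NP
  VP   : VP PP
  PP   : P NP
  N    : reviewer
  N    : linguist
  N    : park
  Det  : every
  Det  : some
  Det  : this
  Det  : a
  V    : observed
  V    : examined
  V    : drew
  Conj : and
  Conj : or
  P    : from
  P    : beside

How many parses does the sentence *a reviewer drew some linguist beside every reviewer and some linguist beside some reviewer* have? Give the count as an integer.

10

Two of the 10 distinct bracketings:
[S [NP [Det a] [N reviewer]] [VP [V drew] [NP [NP [Det some] [N linguist]] [PP [P beside] [NP [NP [NP [Det every] [N reviewer]] [Conj and] [NP [Det some] [N linguist]]] [PP [P beside] [NP [Det some] [N reviewer]]]]]]]]
[S [NP [Det a] [N reviewer]] [VP [V drew] [NP [NP [Det some] [N linguist]] [PP [P beside] [NP [NP [Det every] [N reviewer]] [Conj and] [NP [NP [Det some] [N linguist]] [PP [P beside] [NP [Det some] [N reviewer]]]]]]]]]
The trees differ in how a recursive rule is bracketed over the same span.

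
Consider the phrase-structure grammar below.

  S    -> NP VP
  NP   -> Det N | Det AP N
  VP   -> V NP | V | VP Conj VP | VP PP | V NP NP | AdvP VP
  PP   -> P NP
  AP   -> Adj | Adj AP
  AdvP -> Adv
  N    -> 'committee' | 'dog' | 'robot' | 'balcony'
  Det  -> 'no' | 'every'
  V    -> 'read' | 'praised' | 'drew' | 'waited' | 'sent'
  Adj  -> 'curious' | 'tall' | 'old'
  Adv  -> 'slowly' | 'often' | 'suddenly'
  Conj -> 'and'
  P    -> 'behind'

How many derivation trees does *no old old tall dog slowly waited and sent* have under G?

The two bracketings:
[S [NP [Det no] [AP [Adj old] [AP [Adj old] [AP [Adj tall]]]] [N dog]] [VP [VP [AdvP [Adv slowly]] [VP [V waited]]] [Conj and] [VP [V sent]]]]
[S [NP [Det no] [AP [Adj old] [AP [Adj old] [AP [Adj tall]]]] [N dog]] [VP [AdvP [Adv slowly]] [VP [VP [V waited]] [Conj and] [VP [V sent]]]]]
The trees differ in how a recursive rule is bracketed over the same span.

2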